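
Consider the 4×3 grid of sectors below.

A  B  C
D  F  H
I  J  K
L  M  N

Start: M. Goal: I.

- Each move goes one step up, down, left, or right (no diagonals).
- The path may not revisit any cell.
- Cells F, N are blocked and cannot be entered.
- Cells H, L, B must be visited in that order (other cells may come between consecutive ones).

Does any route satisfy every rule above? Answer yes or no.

no

Even ignoring the required order, no revisit-free route from M to I manages to pass through all of H, L, and B: branching out from M, every path either misses one of them or, having collected them, can no longer reach I without re-entering a cell.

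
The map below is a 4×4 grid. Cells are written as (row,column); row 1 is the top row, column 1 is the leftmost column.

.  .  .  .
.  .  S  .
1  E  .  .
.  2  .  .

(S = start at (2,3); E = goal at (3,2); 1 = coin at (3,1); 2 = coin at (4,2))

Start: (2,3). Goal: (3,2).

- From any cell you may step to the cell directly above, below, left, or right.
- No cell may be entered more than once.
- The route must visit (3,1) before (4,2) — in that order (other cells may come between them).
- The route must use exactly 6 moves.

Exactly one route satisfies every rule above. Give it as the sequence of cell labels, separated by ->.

The waypoints must appear in the order (3,1), (4,2), with no cell reused.
Route from (2,3): left 2 to (2,1), down 2 to (4,1), right 1 to (4,2), up 1 to (3,2) — 6 moves in all.
Check: order respected (1 at step 3, 2 at step 5); 6 moves as required.

(2,3) -> (2,2) -> (2,1) -> (3,1) -> (4,1) -> (4,2) -> (3,2)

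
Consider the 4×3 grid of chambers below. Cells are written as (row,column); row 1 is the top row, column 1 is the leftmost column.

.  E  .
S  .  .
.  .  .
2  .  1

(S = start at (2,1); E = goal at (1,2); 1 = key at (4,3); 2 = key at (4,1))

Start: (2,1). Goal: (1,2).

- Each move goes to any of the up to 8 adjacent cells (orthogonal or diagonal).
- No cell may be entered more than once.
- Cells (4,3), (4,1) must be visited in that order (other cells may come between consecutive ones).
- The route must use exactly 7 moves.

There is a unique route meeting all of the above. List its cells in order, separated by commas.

(2,1), (3,2), (4,3), (4,2), (4,1), (3,1), (2,2), (1,2)

The waypoints must appear in the order (4,3), (4,1), with no cell reused.
Route from (2,1): down-right 2 to (4,3), left 2 to (4,1), up 1 to (3,1), up-right 1 to (2,2), up 1 to (1,2) — 7 moves in all.
Check: order respected (1 at step 2, 2 at step 4); 7 moves as required.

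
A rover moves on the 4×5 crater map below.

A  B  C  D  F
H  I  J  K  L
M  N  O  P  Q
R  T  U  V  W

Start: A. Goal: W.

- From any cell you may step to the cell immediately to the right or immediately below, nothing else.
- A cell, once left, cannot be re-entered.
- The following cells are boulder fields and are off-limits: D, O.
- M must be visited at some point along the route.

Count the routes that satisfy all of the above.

A right/down-only route from A to W makes exactly 3 down-moves and 4 right-moves in some order.
With no other constraints that would be C(7,3) = 35 routes.
Split at M and multiply the segment counts (each segment already excludes blocked cells): A→M: 1; M→W: 2; product = 2.
That gives 2 routes.

2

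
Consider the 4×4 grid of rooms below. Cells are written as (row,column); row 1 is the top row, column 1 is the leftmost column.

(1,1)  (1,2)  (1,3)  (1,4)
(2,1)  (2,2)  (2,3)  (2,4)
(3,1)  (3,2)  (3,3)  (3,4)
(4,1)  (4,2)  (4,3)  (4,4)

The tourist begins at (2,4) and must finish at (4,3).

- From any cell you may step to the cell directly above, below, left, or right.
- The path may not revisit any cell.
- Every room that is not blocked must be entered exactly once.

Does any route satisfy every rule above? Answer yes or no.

One route that works: (2,4) → (1,4) → (1,3) → (2,3) → (2,2) → (1,2) → (1,1) → (2,1) → (3,1) → (4,1) → (4,2) → (3,2) → (3,3) → (3,4) → (4,4) → (4,3).

yes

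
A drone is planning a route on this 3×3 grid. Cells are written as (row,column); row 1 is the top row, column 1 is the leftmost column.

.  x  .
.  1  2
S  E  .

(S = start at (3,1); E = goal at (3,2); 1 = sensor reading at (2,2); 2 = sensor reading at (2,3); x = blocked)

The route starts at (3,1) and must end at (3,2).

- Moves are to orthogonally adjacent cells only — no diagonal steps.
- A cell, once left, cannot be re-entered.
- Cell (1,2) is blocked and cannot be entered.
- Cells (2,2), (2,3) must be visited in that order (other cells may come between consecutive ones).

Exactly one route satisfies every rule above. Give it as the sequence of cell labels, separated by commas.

The waypoints must appear in the order (2,2), (2,3), with no cell reused.
Route from (3,1): up to (2,1), 2× right (reaching (2,3)), down to (3,3), left to (3,2) — 5 moves in all.
Check: order respected (1 at step 2, 2 at step 3).

(3,1), (2,1), (2,2), (2,3), (3,3), (3,2)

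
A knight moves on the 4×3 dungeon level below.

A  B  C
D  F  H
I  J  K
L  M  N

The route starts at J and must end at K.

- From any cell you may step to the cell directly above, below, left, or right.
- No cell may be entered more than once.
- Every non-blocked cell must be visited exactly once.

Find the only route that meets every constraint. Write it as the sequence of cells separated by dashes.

J - F - H - C - B - A - D - I - L - M - N - K

Need to visit all 12 open cells exactly once, starting at J and ending at K.
Cell C has only two open neighbours (H and B), so the path must pass straight through it: one of those is the cell it's entered from and the other is where it exits.
Route from J: up to F, right to H, up to C, 2× left (reaching A), 3× down (reaching L), 2× right (reaching N), up to K — 11 moves in all.
Check: all 12 open cells covered.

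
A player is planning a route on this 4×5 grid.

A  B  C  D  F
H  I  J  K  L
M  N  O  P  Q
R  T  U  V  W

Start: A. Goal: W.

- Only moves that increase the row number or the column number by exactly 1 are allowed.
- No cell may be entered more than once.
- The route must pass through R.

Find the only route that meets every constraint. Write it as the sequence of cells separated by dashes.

A - H - M - R - T - U - V - W

Moves only go right or down, so the column and row indices never decrease.
Route from A: 3× down (reaching R), 4× right (reaching W) — 7 moves in all.
Check: all required cells visited.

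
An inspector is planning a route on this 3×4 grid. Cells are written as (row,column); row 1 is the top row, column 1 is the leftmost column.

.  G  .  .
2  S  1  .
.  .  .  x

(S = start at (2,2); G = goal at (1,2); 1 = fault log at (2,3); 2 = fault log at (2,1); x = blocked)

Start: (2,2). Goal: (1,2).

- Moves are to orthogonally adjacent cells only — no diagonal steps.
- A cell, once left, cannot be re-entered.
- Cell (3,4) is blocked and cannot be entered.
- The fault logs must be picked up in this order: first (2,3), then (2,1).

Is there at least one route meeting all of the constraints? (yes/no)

One route that works: (2,2) → (2,3) → (3,3) → (3,2) → (3,1) → (2,1) → (1,1) → (1,2).

yes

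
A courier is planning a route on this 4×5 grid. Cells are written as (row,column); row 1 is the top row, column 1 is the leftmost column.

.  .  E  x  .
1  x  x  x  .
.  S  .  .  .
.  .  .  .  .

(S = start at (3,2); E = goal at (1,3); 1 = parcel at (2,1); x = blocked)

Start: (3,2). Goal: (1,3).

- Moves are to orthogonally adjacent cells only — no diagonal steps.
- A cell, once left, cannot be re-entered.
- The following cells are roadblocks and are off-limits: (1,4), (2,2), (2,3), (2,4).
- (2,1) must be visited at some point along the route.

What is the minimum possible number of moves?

5

Any route passes through (2,1) somewhere between (3,2) and (1,3). Summing Manhattan distances along the two legs ((3,2) → (2,1) → (1,3)) gives a lower bound of 2 + 3 = 5 moves.
A route of 5 moves achieves this: (3,2) → (3,1) → (2,1) → (1,1) → (1,2) → (1,3).
Since 5 matches the lower bound, it is optimal.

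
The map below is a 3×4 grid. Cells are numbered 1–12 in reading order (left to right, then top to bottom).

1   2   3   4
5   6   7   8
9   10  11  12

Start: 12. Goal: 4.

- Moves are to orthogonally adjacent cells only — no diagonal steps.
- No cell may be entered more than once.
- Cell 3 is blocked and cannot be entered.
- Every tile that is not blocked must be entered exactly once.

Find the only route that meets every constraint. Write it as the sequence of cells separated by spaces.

Need to visit all 11 open cells exactly once, starting at 12 and ending at 4.
Route from 12: 3× left (reaching 9), 2× up (reaching 1), right to 2, down to 6, 2× right (reaching 8), up to 4 — 10 moves in all.
Check: all 11 open cells covered.

12 11 10 9 5 1 2 6 7 8 4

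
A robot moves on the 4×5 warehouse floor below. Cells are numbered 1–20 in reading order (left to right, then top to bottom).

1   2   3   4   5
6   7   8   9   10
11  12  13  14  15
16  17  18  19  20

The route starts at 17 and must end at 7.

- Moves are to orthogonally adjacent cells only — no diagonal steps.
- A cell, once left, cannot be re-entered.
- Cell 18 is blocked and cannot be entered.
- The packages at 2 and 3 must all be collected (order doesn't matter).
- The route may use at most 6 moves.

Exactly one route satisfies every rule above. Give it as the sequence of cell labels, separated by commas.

Any route must reach 2 and 3 and still end at 7 within 6 moves, so the order of the required stops is forced.
Route from 17: up 1 to 12, right 1 to 13, up 2 to 3, left 1 to 2, down 1 to 7 — 6 moves in all.
Check: all required cells visited; 6 ≤ 6 moves.

17, 12, 13, 8, 3, 2, 7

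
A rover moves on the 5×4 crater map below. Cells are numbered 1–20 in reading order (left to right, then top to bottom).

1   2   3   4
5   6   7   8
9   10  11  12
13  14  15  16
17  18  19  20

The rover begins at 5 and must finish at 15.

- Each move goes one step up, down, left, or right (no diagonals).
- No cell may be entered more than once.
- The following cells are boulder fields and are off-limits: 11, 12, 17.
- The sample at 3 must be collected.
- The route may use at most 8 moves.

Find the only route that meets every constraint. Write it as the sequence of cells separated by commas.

The budget equals the shortest possible length, so every move has to be on a shortest route through the required cells.
Route from 5: up 1 to 1, right 2 to 3, down 1 to 7, left 1 to 6, down 2 to 14, right 1 to 15 — 8 moves in all.
Check: all required cells visited; 8 ≤ 8 moves.

5, 1, 2, 3, 7, 6, 10, 14, 15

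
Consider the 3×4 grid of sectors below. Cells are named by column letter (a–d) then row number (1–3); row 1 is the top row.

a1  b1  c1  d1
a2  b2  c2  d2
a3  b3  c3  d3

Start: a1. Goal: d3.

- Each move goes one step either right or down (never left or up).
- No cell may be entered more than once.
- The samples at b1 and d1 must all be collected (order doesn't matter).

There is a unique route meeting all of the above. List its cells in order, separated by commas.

Moves only go right or down, so the column and row indices never decrease.
Route from a1: right 3 to d1, down 2 to d3 — 5 moves in all.
Check: all required cells visited.

a1, b1, c1, d1, d2, d3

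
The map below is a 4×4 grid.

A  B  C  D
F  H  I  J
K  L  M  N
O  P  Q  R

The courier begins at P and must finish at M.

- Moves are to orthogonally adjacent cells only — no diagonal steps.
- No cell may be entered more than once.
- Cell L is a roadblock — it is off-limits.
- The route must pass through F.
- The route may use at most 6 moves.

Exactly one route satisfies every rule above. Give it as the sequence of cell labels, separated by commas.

P, O, K, F, H, I, M

The 6-move cap with required stops at F leaves no slack for detours.
Route from P: left to O, 2× up (reaching F), 2× right (reaching I), down to M — 6 moves in all.
Check: all required cells visited; 6 ≤ 6 moves.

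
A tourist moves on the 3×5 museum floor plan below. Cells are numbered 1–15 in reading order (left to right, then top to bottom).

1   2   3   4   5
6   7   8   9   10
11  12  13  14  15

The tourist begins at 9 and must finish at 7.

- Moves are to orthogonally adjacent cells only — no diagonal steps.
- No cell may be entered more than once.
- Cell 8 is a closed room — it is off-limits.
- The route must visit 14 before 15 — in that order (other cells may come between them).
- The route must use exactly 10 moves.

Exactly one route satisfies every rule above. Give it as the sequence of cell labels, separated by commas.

The waypoints must appear in the order 14, 15, with no cell reused.
Route from 9: down 1 to 14, right 1 to 15, up 2 to 5, left 4 to 1, down 1 to 6, right 1 to 7 — 10 moves in all.
Check: order respected (14 at step 1, 15 at step 2); 10 moves as required.

9, 14, 15, 10, 5, 4, 3, 2, 1, 6, 7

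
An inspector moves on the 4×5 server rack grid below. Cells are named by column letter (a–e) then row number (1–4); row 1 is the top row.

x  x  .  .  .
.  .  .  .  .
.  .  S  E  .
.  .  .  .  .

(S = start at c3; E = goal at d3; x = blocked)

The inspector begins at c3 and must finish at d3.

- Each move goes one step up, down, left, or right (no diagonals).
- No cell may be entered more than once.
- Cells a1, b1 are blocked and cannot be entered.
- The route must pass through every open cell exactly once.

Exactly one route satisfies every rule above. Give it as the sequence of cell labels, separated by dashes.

c3 - b3 - b2 - a2 - a3 - a4 - b4 - c4 - d4 - e4 - e3 - e2 - e1 - d1 - c1 - c2 - d2 - d3

Need to visit all 18 open cells exactly once, starting at c3 and ending at d3.
Route from c3: left 1 to b3, up 1 to b2, left 1 to a2, down 2 to a4, right 4 to e4, up 3 to e1, left 2 to c1, down 1 to c2, right 1 to d2, down 1 to d3 — 17 moves in all.
Check: all 18 open cells covered.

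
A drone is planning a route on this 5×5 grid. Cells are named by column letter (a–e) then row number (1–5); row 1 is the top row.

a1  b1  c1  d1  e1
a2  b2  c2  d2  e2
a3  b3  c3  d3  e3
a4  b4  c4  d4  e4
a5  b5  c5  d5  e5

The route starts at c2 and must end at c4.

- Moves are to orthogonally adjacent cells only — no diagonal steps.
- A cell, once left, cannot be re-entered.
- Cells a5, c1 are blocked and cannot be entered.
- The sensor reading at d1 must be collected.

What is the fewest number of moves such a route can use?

8

Any route passes through d1 somewhere between c2 and c4. Summing Manhattan distances along the two legs (c2 → d1 → c4) gives a lower bound of 2 + 4 = 6 moves.
The shortest route satisfying every rule uses 8 moves: c2 → d2 → d1 → e1 → e2 → e3 → e4 → d4 → c4.
The no-revisit rule (legs can't share cells) pushes the minimum above the 6-move bound; an exhaustive check rules out every length from 6 to 7, leaving 8 as the minimum.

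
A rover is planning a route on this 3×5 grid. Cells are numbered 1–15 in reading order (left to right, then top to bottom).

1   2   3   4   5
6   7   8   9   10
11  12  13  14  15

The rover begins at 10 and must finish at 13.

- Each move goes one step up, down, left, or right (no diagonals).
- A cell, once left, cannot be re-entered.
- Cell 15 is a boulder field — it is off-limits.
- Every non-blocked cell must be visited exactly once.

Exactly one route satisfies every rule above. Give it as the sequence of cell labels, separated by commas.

10, 5, 4, 3, 2, 1, 6, 11, 12, 7, 8, 9, 14, 13

Need to visit all 14 open cells exactly once, starting at 10 and ending at 13.
Cell 5 has only two open neighbours (10 and 4), so the path must pass straight through it: one of those is the cell it's entered from and the other is where it exits.
Route from 10: up to 5, 4× left (reaching 1), 2× down (reaching 11), right to 12, up to 7, 2× right (reaching 9), down to 14, left to 13 — 13 moves in all.
Check: all 14 open cells covered.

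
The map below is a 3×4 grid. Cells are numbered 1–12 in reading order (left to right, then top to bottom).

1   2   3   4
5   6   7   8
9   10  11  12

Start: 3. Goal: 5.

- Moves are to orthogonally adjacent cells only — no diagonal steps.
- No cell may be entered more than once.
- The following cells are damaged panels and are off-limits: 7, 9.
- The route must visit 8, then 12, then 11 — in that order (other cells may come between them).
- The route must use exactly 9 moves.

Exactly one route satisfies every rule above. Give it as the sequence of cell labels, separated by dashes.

The waypoints must appear in the order 8, 12, 11, with no cell reused.
Route from 3: right 1 to 4, down 2 to 12, left 2 to 10, up 2 to 2, left 1 to 1, down 1 to 5 — 9 moves in all.
Check: order respected (8 at step 2, 12 at step 3, 11 at step 4); 9 moves as required.

3 - 4 - 8 - 12 - 11 - 10 - 6 - 2 - 1 - 5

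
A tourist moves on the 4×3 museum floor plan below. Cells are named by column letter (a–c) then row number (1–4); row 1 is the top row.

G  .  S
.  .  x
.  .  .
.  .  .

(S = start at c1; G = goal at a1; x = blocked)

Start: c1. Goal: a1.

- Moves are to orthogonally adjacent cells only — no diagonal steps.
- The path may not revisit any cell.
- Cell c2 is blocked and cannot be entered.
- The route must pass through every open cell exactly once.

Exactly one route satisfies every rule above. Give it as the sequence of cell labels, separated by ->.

Need to visit all 11 open cells exactly once, starting at c1 and ending at a1.
Route from c1: left to b1, 2× down (reaching b3), right to c3, down to c4, 2× left (reaching a4), 3× up (reaching a1) — 10 moves in all.
Check: all 11 open cells covered.

c1 -> b1 -> b2 -> b3 -> c3 -> c4 -> b4 -> a4 -> a3 -> a2 -> a1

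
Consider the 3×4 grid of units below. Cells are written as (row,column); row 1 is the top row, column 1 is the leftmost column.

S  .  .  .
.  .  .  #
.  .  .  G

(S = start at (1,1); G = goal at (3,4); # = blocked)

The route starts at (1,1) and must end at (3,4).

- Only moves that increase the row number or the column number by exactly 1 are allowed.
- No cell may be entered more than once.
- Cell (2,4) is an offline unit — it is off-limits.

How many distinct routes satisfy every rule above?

A right/down-only route from (1,1) to (3,4) makes exactly 2 down-moves and 3 right-moves in some order.
With no other constraints that would be C(5,2) = 10 routes.
Subtract routes through each blocked cell (inclusion–exclusion for overlaps): − through (2,4): 4 → 6.
That gives 6 routes.

6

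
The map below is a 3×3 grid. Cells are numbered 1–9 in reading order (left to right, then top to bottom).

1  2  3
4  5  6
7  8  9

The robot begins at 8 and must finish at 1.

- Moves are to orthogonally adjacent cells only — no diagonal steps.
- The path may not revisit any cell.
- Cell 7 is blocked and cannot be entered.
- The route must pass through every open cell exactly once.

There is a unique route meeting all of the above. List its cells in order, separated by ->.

Need to visit all 8 open cells exactly once, starting at 8 and ending at 1.
Cell 4 has only two open neighbours (1 and 5), so the path must pass straight through it: one of those is the cell it's entered from and the other is where it exits.
Route from 8: right to 9, 2× up (reaching 3), left to 2, down to 5, left to 4, up to 1 — 7 moves in all.
Check: all 8 open cells covered.

8 -> 9 -> 6 -> 3 -> 2 -> 5 -> 4 -> 1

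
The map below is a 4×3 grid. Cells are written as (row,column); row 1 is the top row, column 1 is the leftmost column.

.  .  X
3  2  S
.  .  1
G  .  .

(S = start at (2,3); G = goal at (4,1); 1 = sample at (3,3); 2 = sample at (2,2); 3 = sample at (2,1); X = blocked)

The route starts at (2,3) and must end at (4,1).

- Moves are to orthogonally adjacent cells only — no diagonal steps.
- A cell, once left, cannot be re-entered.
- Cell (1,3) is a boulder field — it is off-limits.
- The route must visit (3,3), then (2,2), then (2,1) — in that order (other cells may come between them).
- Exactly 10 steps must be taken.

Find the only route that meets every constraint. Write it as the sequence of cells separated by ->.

(2,3) -> (3,3) -> (4,3) -> (4,2) -> (3,2) -> (2,2) -> (1,2) -> (1,1) -> (2,1) -> (3,1) -> (4,1)

The waypoints must appear in the order (3,3), (2,2), (2,1), with no cell reused.
Route from (2,3): 2× down (reaching (4,3)), left to (4,2), 3× up (reaching (1,2)), left to (1,1), 3× down (reaching (4,1)) — 10 moves in all.
Check: order respected (1 at step 1, 2 at step 5, 3 at step 8); 10 moves as required.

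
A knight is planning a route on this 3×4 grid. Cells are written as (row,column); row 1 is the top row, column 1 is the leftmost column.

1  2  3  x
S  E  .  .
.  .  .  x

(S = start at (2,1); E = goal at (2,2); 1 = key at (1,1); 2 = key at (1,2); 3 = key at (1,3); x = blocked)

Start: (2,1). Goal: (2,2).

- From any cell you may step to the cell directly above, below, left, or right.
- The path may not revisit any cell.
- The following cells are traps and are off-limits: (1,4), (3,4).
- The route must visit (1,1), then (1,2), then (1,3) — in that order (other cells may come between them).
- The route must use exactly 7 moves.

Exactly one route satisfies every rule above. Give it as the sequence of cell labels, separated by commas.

The waypoints must appear in the order (1,1), (1,2), (1,3), with no cell reused.
Route from (2,1): up to (1,1), 2× right (reaching (1,3)), 2× down (reaching (3,3)), left to (3,2), up to (2,2) — 7 moves in all.
Check: order respected (1 at step 1, 2 at step 2, 3 at step 3); 7 moves as required.

(2,1), (1,1), (1,2), (1,3), (2,3), (3,3), (3,2), (2,2)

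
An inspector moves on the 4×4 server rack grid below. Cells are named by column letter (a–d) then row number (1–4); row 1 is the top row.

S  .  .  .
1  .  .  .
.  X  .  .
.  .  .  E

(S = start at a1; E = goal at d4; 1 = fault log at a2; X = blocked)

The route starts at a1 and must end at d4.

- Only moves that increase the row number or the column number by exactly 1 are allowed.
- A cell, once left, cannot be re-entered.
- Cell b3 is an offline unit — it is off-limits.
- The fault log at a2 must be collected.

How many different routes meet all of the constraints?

4

A right/down-only route from a1 to d4 makes exactly 3 down-moves and 3 right-moves in some order.
With no other constraints that would be C(6,3) = 20 routes.
Split at a2 and multiply the segment counts (each segment already excludes blocked cells): a1→a2: 1; a2→d4: 4; product = 4.
That gives 4 routes.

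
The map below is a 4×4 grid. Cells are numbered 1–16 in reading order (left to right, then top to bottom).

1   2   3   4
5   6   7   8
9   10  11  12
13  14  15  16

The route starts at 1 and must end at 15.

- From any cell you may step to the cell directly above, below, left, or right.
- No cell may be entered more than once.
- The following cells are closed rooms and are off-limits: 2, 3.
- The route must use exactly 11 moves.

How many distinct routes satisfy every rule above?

5

Need simple routes of exactly 11 moves from 1 to 15 (Manhattan distance 5, so 3 moves are spent on a detour and 3 undoing it).
Enumerating: 1 5 9 13 14 10 6 7 11 12 16 15 | 1 5 9 13 14 10 6 7 8 12 16 15 | 1 5 9 13 14 10 6 7 8 12 11 15 | 1 5 9 13 14 10 11 7 8 12 16 15 | 1 5 6 7 8 12 11 10 9 13 14 15.
That gives 5 routes.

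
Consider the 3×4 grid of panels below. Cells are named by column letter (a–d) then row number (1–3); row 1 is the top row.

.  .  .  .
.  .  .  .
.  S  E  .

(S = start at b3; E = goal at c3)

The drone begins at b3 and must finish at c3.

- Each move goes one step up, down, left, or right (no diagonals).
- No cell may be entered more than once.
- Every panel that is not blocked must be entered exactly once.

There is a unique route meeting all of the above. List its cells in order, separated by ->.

b3 -> a3 -> a2 -> a1 -> b1 -> b2 -> c2 -> c1 -> d1 -> d2 -> d3 -> c3

Need to visit all 12 open cells exactly once, starting at b3 and ending at c3.
Route from b3: left to a3, 2× up (reaching a1), right to b1, down to b2, right to c2, up to c1, right to d1, 2× down (reaching d3), left to c3 — 11 moves in all.
Check: all 12 open cells covered.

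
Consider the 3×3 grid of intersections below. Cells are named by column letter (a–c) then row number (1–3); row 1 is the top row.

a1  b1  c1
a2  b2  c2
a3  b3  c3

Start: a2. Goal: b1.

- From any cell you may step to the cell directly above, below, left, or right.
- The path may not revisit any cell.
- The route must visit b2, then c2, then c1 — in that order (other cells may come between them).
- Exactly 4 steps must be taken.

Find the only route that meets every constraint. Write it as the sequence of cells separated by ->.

a2 -> b2 -> c2 -> c1 -> b1

The waypoints must appear in the order b2, c2, c1, with no cell reused.
Route from a2: 2× right (reaching c2), up to c1, left to b1 — 4 moves in all.
Check: order respected (b2 at step 1, c2 at step 2, c1 at step 3); 4 moves as required.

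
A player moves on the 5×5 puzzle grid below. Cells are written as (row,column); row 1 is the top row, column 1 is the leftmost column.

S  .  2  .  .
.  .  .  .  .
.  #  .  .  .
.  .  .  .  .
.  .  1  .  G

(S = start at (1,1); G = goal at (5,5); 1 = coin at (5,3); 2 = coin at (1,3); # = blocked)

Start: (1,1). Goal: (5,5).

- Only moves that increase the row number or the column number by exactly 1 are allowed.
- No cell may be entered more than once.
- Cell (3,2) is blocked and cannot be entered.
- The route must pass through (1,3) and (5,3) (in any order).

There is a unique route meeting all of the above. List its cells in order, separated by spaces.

Moves only go right or down, so the column and row indices never decrease.
Route from (1,1): right 2 to (1,3), down 4 to (5,3), right 2 to (5,5) — 8 moves in all.
Check: all required cells visited.

(1,1) (1,2) (1,3) (2,3) (3,3) (4,3) (5,3) (5,4) (5,5)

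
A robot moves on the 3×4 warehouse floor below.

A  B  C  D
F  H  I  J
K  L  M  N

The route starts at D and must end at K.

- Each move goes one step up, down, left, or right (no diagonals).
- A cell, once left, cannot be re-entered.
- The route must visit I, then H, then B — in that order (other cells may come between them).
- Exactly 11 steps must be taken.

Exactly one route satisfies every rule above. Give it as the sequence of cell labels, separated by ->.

D -> C -> I -> J -> N -> M -> L -> H -> B -> A -> F -> K

The waypoints must appear in the order I, H, B, with no cell reused.
Route from D: left 1 to C, down 1 to I, right 1 to J, down 1 to N, left 2 to L, up 2 to B, left 1 to A, down 2 to K — 11 moves in all.
Check: order respected (I at step 2, H at step 7, B at step 8); 11 moves as required.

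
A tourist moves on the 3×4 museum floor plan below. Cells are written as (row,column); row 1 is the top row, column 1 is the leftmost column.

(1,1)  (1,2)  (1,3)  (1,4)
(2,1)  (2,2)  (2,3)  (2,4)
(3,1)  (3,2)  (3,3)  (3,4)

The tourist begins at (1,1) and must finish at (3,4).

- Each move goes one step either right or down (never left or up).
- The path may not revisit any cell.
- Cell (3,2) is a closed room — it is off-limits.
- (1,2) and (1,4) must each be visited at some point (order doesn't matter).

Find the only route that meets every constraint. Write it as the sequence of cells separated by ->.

Moves only go right or down, so the column and row indices never decrease.
Route from (1,1): right 3 to (1,4), down 2 to (3,4) — 5 moves in all.
Check: all required cells visited.

(1,1) -> (1,2) -> (1,3) -> (1,4) -> (2,4) -> (3,4)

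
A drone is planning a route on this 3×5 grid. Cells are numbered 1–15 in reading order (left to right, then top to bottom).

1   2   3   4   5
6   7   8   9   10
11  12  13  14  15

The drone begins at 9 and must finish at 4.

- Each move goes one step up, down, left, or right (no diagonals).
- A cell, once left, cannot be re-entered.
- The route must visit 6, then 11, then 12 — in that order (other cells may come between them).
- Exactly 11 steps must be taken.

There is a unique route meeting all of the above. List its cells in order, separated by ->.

The waypoints must appear in the order 6, 11, 12, with no cell reused.
Route from 9: 3× left (reaching 6), down to 11, 4× right (reaching 15), 2× up (reaching 5), left to 4 — 11 moves in all.
Check: order respected (6 at step 3, 11 at step 4, 12 at step 5); 11 moves as required.

9 -> 8 -> 7 -> 6 -> 11 -> 12 -> 13 -> 14 -> 15 -> 10 -> 5 -> 4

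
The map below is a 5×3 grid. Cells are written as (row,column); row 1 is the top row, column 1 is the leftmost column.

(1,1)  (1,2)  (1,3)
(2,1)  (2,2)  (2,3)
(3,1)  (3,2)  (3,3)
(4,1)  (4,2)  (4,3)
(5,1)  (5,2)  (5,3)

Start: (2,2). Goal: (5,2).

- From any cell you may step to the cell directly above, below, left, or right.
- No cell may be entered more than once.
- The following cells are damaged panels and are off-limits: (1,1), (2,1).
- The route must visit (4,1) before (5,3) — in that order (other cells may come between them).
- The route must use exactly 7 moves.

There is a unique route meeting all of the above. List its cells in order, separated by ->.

The waypoints must appear in the order (4,1), (5,3), with no cell reused.
Route from (2,2): down to (3,2), left to (3,1), down to (4,1), 2× right (reaching (4,3)), down to (5,3), left to (5,2) — 7 moves in all.
Check: order respected ((4,1) at step 3, (5,3) at step 6); 7 moves as required.

(2,2) -> (3,2) -> (3,1) -> (4,1) -> (4,2) -> (4,3) -> (5,3) -> (5,2)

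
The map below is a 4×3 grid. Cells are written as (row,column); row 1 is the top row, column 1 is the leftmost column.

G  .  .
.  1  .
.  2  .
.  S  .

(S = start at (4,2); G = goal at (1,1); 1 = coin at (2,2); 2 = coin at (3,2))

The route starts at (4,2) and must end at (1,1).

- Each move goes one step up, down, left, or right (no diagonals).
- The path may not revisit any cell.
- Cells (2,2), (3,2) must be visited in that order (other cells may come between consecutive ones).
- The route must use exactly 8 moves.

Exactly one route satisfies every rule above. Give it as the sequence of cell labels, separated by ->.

The waypoints must appear in the order (2,2), (3,2), with no cell reused.
Route from (4,2): right 1 to (4,3), up 2 to (2,3), left 1 to (2,2), down 1 to (3,2), left 1 to (3,1), up 2 to (1,1) — 8 moves in all.
Check: order respected (1 at step 4, 2 at step 5); 8 moves as required.

(4,2) -> (4,3) -> (3,3) -> (2,3) -> (2,2) -> (3,2) -> (3,1) -> (2,1) -> (1,1)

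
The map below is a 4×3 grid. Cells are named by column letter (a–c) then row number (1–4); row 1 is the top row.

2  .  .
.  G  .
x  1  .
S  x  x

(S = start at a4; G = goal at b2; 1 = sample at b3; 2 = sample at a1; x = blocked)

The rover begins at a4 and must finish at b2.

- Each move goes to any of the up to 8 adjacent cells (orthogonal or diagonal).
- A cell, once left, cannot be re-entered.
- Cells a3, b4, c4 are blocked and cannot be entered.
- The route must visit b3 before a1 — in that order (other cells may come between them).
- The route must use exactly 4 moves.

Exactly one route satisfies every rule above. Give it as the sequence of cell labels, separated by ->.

The waypoints must appear in the order b3, a1, with no cell reused.
Route from a4: up-right 1 to b3, up-left 1 to a2, up 1 to a1, down-right 1 to b2 — 4 moves in all.
Check: order respected (1 at step 1, 2 at step 3); 4 moves as required.

a4 -> b3 -> a2 -> a1 -> b2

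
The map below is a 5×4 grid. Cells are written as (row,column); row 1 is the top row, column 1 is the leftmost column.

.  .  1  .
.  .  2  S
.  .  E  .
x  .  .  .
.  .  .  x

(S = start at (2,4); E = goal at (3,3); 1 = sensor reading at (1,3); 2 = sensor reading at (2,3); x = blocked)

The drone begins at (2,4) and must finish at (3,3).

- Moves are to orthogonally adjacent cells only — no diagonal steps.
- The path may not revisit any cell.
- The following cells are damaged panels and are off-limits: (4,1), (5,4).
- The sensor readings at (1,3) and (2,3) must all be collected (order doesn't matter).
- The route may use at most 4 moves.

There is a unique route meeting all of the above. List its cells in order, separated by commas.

(2,4), (1,4), (1,3), (2,3), (3,3)

The 4-move cap with required stops at (1,3), (2,3) leaves no slack for detours.
Route from (2,4): up to (1,4), left to (1,3), 2× down (reaching (3,3)) — 4 moves in all.
Check: all required cells visited; 4 ≤ 4 moves.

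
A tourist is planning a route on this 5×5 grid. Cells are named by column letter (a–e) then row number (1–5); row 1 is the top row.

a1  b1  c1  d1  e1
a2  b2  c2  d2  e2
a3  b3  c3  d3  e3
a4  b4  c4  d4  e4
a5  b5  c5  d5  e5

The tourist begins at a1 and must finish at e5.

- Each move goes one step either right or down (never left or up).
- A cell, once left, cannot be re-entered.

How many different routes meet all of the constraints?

70

A right/down-only route from a1 to e5 makes exactly 4 down-moves and 4 right-moves in some order.
With no other constraints that would be C(8,4) = 70 routes.
That gives 70 routes.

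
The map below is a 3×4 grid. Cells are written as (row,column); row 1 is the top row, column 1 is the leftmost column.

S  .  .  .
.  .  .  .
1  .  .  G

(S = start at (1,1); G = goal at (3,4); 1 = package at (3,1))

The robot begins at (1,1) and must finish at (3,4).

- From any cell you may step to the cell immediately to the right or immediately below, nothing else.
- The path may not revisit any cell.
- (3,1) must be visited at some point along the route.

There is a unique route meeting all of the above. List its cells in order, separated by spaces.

(1,1) (2,1) (3,1) (3,2) (3,3) (3,4)

Moves only go right or down, so the column and row indices never decrease.
Route from (1,1): 2× down (reaching (3,1)), 3× right (reaching (3,4)) — 5 moves in all.
Check: all required cells visited.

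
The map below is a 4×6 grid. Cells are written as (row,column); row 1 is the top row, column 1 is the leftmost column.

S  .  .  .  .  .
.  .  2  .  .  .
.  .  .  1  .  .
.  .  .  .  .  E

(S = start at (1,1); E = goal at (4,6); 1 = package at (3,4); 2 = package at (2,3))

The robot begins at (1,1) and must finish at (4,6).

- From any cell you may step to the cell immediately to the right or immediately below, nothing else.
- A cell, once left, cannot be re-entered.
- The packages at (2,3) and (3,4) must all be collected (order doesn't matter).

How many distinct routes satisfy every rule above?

18

A right/down-only route from (1,1) to (4,6) makes exactly 3 down-moves and 5 right-moves in some order.
With no other constraints that would be C(8,3) = 56 routes.
A monotone route can only reach the required cells in the order (2,3), (3,4), so split there and multiply the segment counts: (1,1)→(2,3): 3; (2,3)→(3,4): 2; (3,4)→(4,6): 3; product = 18.
That gives 18 routes.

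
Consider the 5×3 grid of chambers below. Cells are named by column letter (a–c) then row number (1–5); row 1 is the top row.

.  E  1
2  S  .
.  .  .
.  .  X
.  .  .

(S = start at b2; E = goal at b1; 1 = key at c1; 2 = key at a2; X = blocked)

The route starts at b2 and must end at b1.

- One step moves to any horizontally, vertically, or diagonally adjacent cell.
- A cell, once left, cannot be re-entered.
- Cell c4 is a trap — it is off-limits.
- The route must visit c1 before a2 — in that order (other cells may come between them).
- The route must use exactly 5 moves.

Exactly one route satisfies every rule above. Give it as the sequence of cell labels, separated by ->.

The waypoints must appear in the order c1, a2, with no cell reused.
Route from b2: up-right to c1, down to c2, down-left to b3, up-left to a2, up-right to b1 — 5 moves in all.
Check: order respected (1 at step 1, 2 at step 4); 5 moves as required.

b2 -> c1 -> c2 -> b3 -> a2 -> b1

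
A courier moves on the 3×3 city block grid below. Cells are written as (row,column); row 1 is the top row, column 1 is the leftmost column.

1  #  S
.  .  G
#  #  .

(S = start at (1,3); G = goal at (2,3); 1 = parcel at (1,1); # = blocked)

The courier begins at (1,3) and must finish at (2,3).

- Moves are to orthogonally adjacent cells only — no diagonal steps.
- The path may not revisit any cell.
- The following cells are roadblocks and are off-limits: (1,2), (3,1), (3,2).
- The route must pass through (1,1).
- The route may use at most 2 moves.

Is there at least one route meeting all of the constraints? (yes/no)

(1,1) must be visited but has only one open neighbour ((2,1)), and it is neither the start nor the goal — the route would have to enter and leave through (2,1), re-entering it.

no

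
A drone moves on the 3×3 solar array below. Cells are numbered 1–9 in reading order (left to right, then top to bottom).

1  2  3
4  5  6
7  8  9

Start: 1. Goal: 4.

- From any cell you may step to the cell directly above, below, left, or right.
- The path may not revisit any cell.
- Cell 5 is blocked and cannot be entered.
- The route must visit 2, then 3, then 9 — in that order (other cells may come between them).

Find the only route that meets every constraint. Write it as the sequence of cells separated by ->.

The waypoints must appear in the order 2, 3, 9, with no cell reused.
Route from 1: right 2 to 3, down 2 to 9, left 2 to 7, up 1 to 4 — 7 moves in all.
Check: order respected (2 at step 1, 3 at step 2, 9 at step 4).

1 -> 2 -> 3 -> 6 -> 9 -> 8 -> 7 -> 4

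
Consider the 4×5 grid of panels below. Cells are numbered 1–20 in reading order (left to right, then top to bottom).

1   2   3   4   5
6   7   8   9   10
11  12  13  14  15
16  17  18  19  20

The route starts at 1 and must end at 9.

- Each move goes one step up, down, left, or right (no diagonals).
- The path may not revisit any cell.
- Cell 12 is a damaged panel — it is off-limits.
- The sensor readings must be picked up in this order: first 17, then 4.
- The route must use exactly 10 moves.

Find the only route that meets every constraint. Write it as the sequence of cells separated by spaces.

The waypoints must appear in the order 17, 4, with no cell reused.
Route from 1: 3× down (reaching 16), 2× right (reaching 18), 3× up (reaching 3), right to 4, down to 9 — 10 moves in all.
Check: order respected (17 at step 4, 4 at step 9); 10 moves as required.

1 6 11 16 17 18 13 8 3 4 9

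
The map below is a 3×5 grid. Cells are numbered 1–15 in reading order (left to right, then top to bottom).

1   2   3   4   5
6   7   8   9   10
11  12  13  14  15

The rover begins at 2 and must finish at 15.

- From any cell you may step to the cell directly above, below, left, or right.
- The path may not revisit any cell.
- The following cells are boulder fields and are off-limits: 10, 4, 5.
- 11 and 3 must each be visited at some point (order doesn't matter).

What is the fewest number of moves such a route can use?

Any route passes through 11 and 3 in some order between 2 and 15. Summing Manhattan distances along each leg and taking the cheapest ordering (2 → 3 → 11 → 15) gives a lower bound of 1 + 4 + 4 = 9 moves.
A route of 9 moves achieves this: 2 → 3 → 8 → 7 → 6 → 11 → 12 → 13 → 14 → 15.
Since 9 matches the lower bound, it is optimal.

9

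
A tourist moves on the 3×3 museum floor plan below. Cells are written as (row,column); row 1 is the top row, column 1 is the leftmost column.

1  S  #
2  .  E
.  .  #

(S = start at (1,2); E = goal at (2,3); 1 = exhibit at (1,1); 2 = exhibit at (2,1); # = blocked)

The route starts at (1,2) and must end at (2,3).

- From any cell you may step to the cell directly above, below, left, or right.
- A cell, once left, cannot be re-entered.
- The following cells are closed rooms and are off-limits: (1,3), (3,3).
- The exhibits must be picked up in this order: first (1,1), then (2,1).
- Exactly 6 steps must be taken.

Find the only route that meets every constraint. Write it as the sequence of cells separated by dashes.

The waypoints must appear in the order (1,1), (2,1), with no cell reused.
Route from (1,2): left to (1,1), 2× down (reaching (3,1)), right to (3,2), up to (2,2), right to (2,3) — 6 moves in all.
Check: order respected (1 at step 1, 2 at step 2); 6 moves as required.

(1,2) - (1,1) - (2,1) - (3,1) - (3,2) - (2,2) - (2,3)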